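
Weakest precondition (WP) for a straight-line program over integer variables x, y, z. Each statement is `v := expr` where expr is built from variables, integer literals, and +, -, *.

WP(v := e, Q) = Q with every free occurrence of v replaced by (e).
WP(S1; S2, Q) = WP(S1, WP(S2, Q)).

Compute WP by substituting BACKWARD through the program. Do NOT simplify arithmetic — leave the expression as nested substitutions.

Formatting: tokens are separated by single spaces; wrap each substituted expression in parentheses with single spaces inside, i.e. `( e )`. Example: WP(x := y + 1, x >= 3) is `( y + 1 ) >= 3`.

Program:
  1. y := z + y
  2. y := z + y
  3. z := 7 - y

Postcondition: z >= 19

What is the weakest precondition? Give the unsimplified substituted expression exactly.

post: z >= 19
stmt 3: z := 7 - y  -- replace 1 occurrence(s) of z with (7 - y)
  => ( 7 - y ) >= 19
stmt 2: y := z + y  -- replace 1 occurrence(s) of y with (z + y)
  => ( 7 - ( z + y ) ) >= 19
stmt 1: y := z + y  -- replace 1 occurrence(s) of y with (z + y)
  => ( 7 - ( z + ( z + y ) ) ) >= 19

Answer: ( 7 - ( z + ( z + y ) ) ) >= 19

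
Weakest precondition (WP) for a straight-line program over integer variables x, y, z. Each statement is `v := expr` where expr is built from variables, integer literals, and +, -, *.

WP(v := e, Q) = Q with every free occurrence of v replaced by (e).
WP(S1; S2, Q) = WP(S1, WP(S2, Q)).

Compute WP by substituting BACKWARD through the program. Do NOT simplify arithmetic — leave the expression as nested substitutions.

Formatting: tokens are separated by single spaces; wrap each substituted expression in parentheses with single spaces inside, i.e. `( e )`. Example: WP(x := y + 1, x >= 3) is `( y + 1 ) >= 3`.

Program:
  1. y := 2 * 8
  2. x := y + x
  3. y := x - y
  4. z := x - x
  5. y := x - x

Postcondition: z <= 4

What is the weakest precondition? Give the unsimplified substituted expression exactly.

Answer: ( ( ( 2 * 8 ) + x ) - ( ( 2 * 8 ) + x ) ) <= 4

Derivation:
post: z <= 4
stmt 5: y := x - x  -- replace 0 occurrence(s) of y with (x - x)
  => z <= 4
stmt 4: z := x - x  -- replace 1 occurrence(s) of z with (x - x)
  => ( x - x ) <= 4
stmt 3: y := x - y  -- replace 0 occurrence(s) of y with (x - y)
  => ( x - x ) <= 4
stmt 2: x := y + x  -- replace 2 occurrence(s) of x with (y + x)
  => ( ( y + x ) - ( y + x ) ) <= 4
stmt 1: y := 2 * 8  -- replace 2 occurrence(s) of y with (2 * 8)
  => ( ( ( 2 * 8 ) + x ) - ( ( 2 * 8 ) + x ) ) <= 4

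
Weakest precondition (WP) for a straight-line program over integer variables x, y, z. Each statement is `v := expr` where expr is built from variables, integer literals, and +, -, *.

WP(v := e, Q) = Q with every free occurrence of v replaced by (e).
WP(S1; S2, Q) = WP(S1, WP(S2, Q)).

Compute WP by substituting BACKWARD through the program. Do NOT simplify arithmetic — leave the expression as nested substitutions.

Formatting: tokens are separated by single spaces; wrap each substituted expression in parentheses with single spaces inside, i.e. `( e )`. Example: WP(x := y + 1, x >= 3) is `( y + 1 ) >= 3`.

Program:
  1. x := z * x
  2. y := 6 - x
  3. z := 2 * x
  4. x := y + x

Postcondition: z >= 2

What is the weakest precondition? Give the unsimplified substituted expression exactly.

post: z >= 2
stmt 4: x := y + x  -- replace 0 occurrence(s) of x with (y + x)
  => z >= 2
stmt 3: z := 2 * x  -- replace 1 occurrence(s) of z with (2 * x)
  => ( 2 * x ) >= 2
stmt 2: y := 6 - x  -- replace 0 occurrence(s) of y with (6 - x)
  => ( 2 * x ) >= 2
stmt 1: x := z * x  -- replace 1 occurrence(s) of x with (z * x)
  => ( 2 * ( z * x ) ) >= 2

Answer: ( 2 * ( z * x ) ) >= 2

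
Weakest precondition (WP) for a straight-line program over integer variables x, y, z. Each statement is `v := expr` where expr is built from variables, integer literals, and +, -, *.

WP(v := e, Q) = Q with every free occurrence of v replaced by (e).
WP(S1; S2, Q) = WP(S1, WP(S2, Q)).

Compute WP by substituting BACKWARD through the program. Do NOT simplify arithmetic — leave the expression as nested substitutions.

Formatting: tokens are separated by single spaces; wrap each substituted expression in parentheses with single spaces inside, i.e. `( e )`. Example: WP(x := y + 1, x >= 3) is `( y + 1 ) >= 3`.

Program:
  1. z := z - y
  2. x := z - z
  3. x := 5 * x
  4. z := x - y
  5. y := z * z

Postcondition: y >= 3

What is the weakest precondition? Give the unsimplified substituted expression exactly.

post: y >= 3
stmt 5: y := z * z  -- replace 1 occurrence(s) of y with (z * z)
  => ( z * z ) >= 3
stmt 4: z := x - y  -- replace 2 occurrence(s) of z with (x - y)
  => ( ( x - y ) * ( x - y ) ) >= 3
stmt 3: x := 5 * x  -- replace 2 occurrence(s) of x with (5 * x)
  => ( ( ( 5 * x ) - y ) * ( ( 5 * x ) - y ) ) >= 3
stmt 2: x := z - z  -- replace 2 occurrence(s) of x with (z - z)
  => ( ( ( 5 * ( z - z ) ) - y ) * ( ( 5 * ( z - z ) ) - y ) ) >= 3
stmt 1: z := z - y  -- replace 4 occurrence(s) of z with (z - y)
  => ( ( ( 5 * ( ( z - y ) - ( z - y ) ) ) - y ) * ( ( 5 * ( ( z - y ) - ( z - y ) ) ) - y ) ) >= 3

Answer: ( ( ( 5 * ( ( z - y ) - ( z - y ) ) ) - y ) * ( ( 5 * ( ( z - y ) - ( z - y ) ) ) - y ) ) >= 3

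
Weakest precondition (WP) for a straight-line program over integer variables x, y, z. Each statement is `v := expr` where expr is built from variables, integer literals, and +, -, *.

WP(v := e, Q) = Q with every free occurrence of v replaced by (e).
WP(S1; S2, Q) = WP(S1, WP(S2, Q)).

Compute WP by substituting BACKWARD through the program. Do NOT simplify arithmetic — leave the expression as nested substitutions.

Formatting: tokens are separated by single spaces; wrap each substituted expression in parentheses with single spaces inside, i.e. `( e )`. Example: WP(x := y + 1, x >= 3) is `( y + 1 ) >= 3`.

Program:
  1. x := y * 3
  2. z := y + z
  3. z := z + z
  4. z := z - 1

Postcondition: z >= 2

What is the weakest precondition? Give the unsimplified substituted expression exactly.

post: z >= 2
stmt 4: z := z - 1  -- replace 1 occurrence(s) of z with (z - 1)
  => ( z - 1 ) >= 2
stmt 3: z := z + z  -- replace 1 occurrence(s) of z with (z + z)
  => ( ( z + z ) - 1 ) >= 2
stmt 2: z := y + z  -- replace 2 occurrence(s) of z with (y + z)
  => ( ( ( y + z ) + ( y + z ) ) - 1 ) >= 2
stmt 1: x := y * 3  -- replace 0 occurrence(s) of x with (y * 3)
  => ( ( ( y + z ) + ( y + z ) ) - 1 ) >= 2

Answer: ( ( ( y + z ) + ( y + z ) ) - 1 ) >= 2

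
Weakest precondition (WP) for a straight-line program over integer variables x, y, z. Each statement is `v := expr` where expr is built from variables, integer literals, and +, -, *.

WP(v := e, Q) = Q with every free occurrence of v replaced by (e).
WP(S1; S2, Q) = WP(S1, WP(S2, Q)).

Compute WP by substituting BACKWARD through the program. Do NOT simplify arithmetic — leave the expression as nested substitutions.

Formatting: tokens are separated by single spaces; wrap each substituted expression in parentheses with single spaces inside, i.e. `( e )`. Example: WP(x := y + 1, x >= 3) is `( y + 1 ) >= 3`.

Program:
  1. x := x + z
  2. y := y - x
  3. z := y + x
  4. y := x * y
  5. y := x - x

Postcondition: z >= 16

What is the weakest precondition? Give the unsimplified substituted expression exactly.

post: z >= 16
stmt 5: y := x - x  -- replace 0 occurrence(s) of y with (x - x)
  => z >= 16
stmt 4: y := x * y  -- replace 0 occurrence(s) of y with (x * y)
  => z >= 16
stmt 3: z := y + x  -- replace 1 occurrence(s) of z with (y + x)
  => ( y + x ) >= 16
stmt 2: y := y - x  -- replace 1 occurrence(s) of y with (y - x)
  => ( ( y - x ) + x ) >= 16
stmt 1: x := x + z  -- replace 2 occurrence(s) of x with (x + z)
  => ( ( y - ( x + z ) ) + ( x + z ) ) >= 16

Answer: ( ( y - ( x + z ) ) + ( x + z ) ) >= 16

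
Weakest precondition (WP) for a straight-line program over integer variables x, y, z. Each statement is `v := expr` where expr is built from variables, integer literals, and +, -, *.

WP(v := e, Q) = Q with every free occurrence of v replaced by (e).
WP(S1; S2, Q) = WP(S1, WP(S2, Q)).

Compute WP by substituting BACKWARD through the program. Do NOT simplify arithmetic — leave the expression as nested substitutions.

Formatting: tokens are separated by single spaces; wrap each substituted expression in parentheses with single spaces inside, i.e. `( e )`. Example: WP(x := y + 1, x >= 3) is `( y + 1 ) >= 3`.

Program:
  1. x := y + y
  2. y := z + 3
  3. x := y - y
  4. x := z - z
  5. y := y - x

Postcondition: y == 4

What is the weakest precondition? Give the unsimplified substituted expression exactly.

post: y == 4
stmt 5: y := y - x  -- replace 1 occurrence(s) of y with (y - x)
  => ( y - x ) == 4
stmt 4: x := z - z  -- replace 1 occurrence(s) of x with (z - z)
  => ( y - ( z - z ) ) == 4
stmt 3: x := y - y  -- replace 0 occurrence(s) of x with (y - y)
  => ( y - ( z - z ) ) == 4
stmt 2: y := z + 3  -- replace 1 occurrence(s) of y with (z + 3)
  => ( ( z + 3 ) - ( z - z ) ) == 4
stmt 1: x := y + y  -- replace 0 occurrence(s) of x with (y + y)
  => ( ( z + 3 ) - ( z - z ) ) == 4

Answer: ( ( z + 3 ) - ( z - z ) ) == 4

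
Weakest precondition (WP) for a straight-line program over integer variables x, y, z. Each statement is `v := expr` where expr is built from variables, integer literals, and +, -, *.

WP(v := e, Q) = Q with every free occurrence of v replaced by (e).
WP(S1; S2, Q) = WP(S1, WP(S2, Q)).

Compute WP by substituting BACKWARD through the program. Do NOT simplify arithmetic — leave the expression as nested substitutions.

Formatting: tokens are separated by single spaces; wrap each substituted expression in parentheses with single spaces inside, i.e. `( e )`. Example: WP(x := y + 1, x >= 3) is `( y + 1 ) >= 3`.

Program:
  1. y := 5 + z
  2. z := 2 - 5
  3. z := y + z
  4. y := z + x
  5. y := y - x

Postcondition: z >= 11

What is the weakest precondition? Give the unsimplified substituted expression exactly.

Answer: ( ( 5 + z ) + ( 2 - 5 ) ) >= 11

Derivation:
post: z >= 11
stmt 5: y := y - x  -- replace 0 occurrence(s) of y with (y - x)
  => z >= 11
stmt 4: y := z + x  -- replace 0 occurrence(s) of y with (z + x)
  => z >= 11
stmt 3: z := y + z  -- replace 1 occurrence(s) of z with (y + z)
  => ( y + z ) >= 11
stmt 2: z := 2 - 5  -- replace 1 occurrence(s) of z with (2 - 5)
  => ( y + ( 2 - 5 ) ) >= 11
stmt 1: y := 5 + z  -- replace 1 occurrence(s) of y with (5 + z)
  => ( ( 5 + z ) + ( 2 - 5 ) ) >= 11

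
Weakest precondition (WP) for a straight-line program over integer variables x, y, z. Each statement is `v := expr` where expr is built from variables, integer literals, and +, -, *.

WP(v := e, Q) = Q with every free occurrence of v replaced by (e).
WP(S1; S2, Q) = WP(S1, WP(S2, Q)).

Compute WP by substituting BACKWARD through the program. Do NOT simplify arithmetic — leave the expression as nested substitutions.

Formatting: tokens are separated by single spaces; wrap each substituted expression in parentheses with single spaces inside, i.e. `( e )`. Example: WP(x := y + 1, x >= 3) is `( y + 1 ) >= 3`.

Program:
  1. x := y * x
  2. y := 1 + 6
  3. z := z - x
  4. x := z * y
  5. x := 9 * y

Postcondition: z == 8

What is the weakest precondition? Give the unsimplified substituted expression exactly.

Answer: ( z - ( y * x ) ) == 8

Derivation:
post: z == 8
stmt 5: x := 9 * y  -- replace 0 occurrence(s) of x with (9 * y)
  => z == 8
stmt 4: x := z * y  -- replace 0 occurrence(s) of x with (z * y)
  => z == 8
stmt 3: z := z - x  -- replace 1 occurrence(s) of z with (z - x)
  => ( z - x ) == 8
stmt 2: y := 1 + 6  -- replace 0 occurrence(s) of y with (1 + 6)
  => ( z - x ) == 8
stmt 1: x := y * x  -- replace 1 occurrence(s) of x with (y * x)
  => ( z - ( y * x ) ) == 8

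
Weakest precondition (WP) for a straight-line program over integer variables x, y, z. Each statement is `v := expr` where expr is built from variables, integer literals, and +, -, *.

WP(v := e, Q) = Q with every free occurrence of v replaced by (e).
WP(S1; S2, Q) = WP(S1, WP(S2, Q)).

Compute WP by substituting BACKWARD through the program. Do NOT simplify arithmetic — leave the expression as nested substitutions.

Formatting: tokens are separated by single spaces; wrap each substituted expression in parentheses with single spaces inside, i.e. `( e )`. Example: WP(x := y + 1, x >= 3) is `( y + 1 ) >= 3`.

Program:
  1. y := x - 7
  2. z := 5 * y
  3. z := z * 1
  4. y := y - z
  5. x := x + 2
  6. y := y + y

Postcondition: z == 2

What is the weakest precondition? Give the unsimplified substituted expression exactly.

Answer: ( ( 5 * ( x - 7 ) ) * 1 ) == 2

Derivation:
post: z == 2
stmt 6: y := y + y  -- replace 0 occurrence(s) of y with (y + y)
  => z == 2
stmt 5: x := x + 2  -- replace 0 occurrence(s) of x with (x + 2)
  => z == 2
stmt 4: y := y - z  -- replace 0 occurrence(s) of y with (y - z)
  => z == 2
stmt 3: z := z * 1  -- replace 1 occurrence(s) of z with (z * 1)
  => ( z * 1 ) == 2
stmt 2: z := 5 * y  -- replace 1 occurrence(s) of z with (5 * y)
  => ( ( 5 * y ) * 1 ) == 2
stmt 1: y := x - 7  -- replace 1 occurrence(s) of y with (x - 7)
  => ( ( 5 * ( x - 7 ) ) * 1 ) == 2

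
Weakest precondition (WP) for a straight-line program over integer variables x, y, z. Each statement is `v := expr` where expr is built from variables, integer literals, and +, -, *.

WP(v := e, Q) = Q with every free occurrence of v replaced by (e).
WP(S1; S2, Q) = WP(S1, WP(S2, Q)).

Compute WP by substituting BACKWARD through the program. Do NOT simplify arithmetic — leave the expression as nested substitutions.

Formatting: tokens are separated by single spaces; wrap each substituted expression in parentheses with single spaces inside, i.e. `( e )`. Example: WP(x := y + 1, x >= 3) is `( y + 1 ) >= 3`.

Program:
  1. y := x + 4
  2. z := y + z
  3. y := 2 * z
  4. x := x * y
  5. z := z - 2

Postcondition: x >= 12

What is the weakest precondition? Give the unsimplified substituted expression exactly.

Answer: ( x * ( 2 * ( ( x + 4 ) + z ) ) ) >= 12

Derivation:
post: x >= 12
stmt 5: z := z - 2  -- replace 0 occurrence(s) of z with (z - 2)
  => x >= 12
stmt 4: x := x * y  -- replace 1 occurrence(s) of x with (x * y)
  => ( x * y ) >= 12
stmt 3: y := 2 * z  -- replace 1 occurrence(s) of y with (2 * z)
  => ( x * ( 2 * z ) ) >= 12
stmt 2: z := y + z  -- replace 1 occurrence(s) of z with (y + z)
  => ( x * ( 2 * ( y + z ) ) ) >= 12
stmt 1: y := x + 4  -- replace 1 occurrence(s) of y with (x + 4)
  => ( x * ( 2 * ( ( x + 4 ) + z ) ) ) >= 12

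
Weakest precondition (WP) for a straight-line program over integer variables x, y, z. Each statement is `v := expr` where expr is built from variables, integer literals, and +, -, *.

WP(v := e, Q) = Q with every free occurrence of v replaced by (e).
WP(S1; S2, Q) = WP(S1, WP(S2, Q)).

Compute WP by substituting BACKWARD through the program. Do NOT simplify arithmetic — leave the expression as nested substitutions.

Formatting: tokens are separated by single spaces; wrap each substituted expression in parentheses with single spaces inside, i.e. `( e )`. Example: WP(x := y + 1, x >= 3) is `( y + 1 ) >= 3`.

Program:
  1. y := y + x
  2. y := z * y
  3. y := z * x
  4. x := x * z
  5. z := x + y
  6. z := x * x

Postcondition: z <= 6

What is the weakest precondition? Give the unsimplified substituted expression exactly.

post: z <= 6
stmt 6: z := x * x  -- replace 1 occurrence(s) of z with (x * x)
  => ( x * x ) <= 6
stmt 5: z := x + y  -- replace 0 occurrence(s) of z with (x + y)
  => ( x * x ) <= 6
stmt 4: x := x * z  -- replace 2 occurrence(s) of x with (x * z)
  => ( ( x * z ) * ( x * z ) ) <= 6
stmt 3: y := z * x  -- replace 0 occurrence(s) of y with (z * x)
  => ( ( x * z ) * ( x * z ) ) <= 6
stmt 2: y := z * y  -- replace 0 occurrence(s) of y with (z * y)
  => ( ( x * z ) * ( x * z ) ) <= 6
stmt 1: y := y + x  -- replace 0 occurrence(s) of y with (y + x)
  => ( ( x * z ) * ( x * z ) ) <= 6

Answer: ( ( x * z ) * ( x * z ) ) <= 6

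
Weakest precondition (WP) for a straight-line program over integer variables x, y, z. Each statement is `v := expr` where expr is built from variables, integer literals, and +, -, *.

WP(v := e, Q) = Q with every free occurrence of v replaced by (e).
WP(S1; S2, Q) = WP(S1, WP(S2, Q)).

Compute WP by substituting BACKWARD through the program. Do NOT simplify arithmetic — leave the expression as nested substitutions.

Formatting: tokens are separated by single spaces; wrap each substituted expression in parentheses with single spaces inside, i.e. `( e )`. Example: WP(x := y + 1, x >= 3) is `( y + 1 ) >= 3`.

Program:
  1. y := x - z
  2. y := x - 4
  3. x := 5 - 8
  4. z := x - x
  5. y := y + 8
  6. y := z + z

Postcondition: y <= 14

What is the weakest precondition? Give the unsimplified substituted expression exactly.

Answer: ( ( ( 5 - 8 ) - ( 5 - 8 ) ) + ( ( 5 - 8 ) - ( 5 - 8 ) ) ) <= 14

Derivation:
post: y <= 14
stmt 6: y := z + z  -- replace 1 occurrence(s) of y with (z + z)
  => ( z + z ) <= 14
stmt 5: y := y + 8  -- replace 0 occurrence(s) of y with (y + 8)
  => ( z + z ) <= 14
stmt 4: z := x - x  -- replace 2 occurrence(s) of z with (x - x)
  => ( ( x - x ) + ( x - x ) ) <= 14
stmt 3: x := 5 - 8  -- replace 4 occurrence(s) of x with (5 - 8)
  => ( ( ( 5 - 8 ) - ( 5 - 8 ) ) + ( ( 5 - 8 ) - ( 5 - 8 ) ) ) <= 14
stmt 2: y := x - 4  -- replace 0 occurrence(s) of y with (x - 4)
  => ( ( ( 5 - 8 ) - ( 5 - 8 ) ) + ( ( 5 - 8 ) - ( 5 - 8 ) ) ) <= 14
stmt 1: y := x - z  -- replace 0 occurrence(s) of y with (x - z)
  => ( ( ( 5 - 8 ) - ( 5 - 8 ) ) + ( ( 5 - 8 ) - ( 5 - 8 ) ) ) <= 14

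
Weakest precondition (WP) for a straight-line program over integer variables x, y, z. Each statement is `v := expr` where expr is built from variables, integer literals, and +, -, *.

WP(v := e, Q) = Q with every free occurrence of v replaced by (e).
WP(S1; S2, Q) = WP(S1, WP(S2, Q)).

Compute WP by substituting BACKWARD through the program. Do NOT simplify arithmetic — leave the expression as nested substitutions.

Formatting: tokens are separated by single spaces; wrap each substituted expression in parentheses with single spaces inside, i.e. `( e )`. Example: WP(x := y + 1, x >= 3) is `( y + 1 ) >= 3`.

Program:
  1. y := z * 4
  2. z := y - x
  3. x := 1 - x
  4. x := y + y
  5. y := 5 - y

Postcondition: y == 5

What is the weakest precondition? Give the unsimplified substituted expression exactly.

Answer: ( 5 - ( z * 4 ) ) == 5

Derivation:
post: y == 5
stmt 5: y := 5 - y  -- replace 1 occurrence(s) of y with (5 - y)
  => ( 5 - y ) == 5
stmt 4: x := y + y  -- replace 0 occurrence(s) of x with (y + y)
  => ( 5 - y ) == 5
stmt 3: x := 1 - x  -- replace 0 occurrence(s) of x with (1 - x)
  => ( 5 - y ) == 5
stmt 2: z := y - x  -- replace 0 occurrence(s) of z with (y - x)
  => ( 5 - y ) == 5
stmt 1: y := z * 4  -- replace 1 occurrence(s) of y with (z * 4)
  => ( 5 - ( z * 4 ) ) == 5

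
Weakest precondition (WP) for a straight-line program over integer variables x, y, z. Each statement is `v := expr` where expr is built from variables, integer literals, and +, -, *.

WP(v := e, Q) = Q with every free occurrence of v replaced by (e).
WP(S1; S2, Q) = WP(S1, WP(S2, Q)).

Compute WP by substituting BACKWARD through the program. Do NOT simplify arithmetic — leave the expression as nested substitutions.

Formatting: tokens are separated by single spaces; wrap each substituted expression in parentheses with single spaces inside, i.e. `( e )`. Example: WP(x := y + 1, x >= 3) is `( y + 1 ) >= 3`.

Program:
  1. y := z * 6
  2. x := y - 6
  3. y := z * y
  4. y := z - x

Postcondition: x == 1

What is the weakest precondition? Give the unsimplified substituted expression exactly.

post: x == 1
stmt 4: y := z - x  -- replace 0 occurrence(s) of y with (z - x)
  => x == 1
stmt 3: y := z * y  -- replace 0 occurrence(s) of y with (z * y)
  => x == 1
stmt 2: x := y - 6  -- replace 1 occurrence(s) of x with (y - 6)
  => ( y - 6 ) == 1
stmt 1: y := z * 6  -- replace 1 occurrence(s) of y with (z * 6)
  => ( ( z * 6 ) - 6 ) == 1

Answer: ( ( z * 6 ) - 6 ) == 1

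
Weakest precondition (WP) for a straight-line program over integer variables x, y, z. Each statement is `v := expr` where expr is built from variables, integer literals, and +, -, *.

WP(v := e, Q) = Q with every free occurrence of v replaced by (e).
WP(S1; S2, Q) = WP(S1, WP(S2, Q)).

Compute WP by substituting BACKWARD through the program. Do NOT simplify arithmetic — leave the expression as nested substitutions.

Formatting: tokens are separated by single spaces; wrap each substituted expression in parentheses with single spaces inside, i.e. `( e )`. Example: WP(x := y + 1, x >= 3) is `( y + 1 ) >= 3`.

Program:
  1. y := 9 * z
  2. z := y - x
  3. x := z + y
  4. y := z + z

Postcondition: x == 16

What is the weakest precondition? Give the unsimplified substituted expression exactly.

post: x == 16
stmt 4: y := z + z  -- replace 0 occurrence(s) of y with (z + z)
  => x == 16
stmt 3: x := z + y  -- replace 1 occurrence(s) of x with (z + y)
  => ( z + y ) == 16
stmt 2: z := y - x  -- replace 1 occurrence(s) of z with (y - x)
  => ( ( y - x ) + y ) == 16
stmt 1: y := 9 * z  -- replace 2 occurrence(s) of y with (9 * z)
  => ( ( ( 9 * z ) - x ) + ( 9 * z ) ) == 16

Answer: ( ( ( 9 * z ) - x ) + ( 9 * z ) ) == 16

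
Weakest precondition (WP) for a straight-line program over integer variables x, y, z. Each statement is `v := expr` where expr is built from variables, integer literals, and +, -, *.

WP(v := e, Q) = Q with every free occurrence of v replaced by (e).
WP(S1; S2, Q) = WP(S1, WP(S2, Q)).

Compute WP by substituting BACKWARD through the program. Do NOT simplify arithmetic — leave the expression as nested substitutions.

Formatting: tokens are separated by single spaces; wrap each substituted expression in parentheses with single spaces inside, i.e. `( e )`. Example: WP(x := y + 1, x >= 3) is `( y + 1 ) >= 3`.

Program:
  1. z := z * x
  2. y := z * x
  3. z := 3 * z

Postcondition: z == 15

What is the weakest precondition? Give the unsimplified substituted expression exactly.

post: z == 15
stmt 3: z := 3 * z  -- replace 1 occurrence(s) of z with (3 * z)
  => ( 3 * z ) == 15
stmt 2: y := z * x  -- replace 0 occurrence(s) of y with (z * x)
  => ( 3 * z ) == 15
stmt 1: z := z * x  -- replace 1 occurrence(s) of z with (z * x)
  => ( 3 * ( z * x ) ) == 15

Answer: ( 3 * ( z * x ) ) == 15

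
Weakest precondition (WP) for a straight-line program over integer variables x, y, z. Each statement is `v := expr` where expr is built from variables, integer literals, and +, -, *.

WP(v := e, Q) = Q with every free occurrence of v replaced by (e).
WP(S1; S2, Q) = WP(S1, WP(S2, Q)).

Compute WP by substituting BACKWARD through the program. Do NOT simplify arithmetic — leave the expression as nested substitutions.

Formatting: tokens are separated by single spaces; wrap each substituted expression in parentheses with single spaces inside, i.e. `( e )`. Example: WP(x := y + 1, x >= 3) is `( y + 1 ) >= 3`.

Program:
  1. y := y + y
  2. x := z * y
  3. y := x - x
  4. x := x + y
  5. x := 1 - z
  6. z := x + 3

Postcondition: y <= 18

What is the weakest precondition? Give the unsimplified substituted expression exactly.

Answer: ( ( z * ( y + y ) ) - ( z * ( y + y ) ) ) <= 18

Derivation:
post: y <= 18
stmt 6: z := x + 3  -- replace 0 occurrence(s) of z with (x + 3)
  => y <= 18
stmt 5: x := 1 - z  -- replace 0 occurrence(s) of x with (1 - z)
  => y <= 18
stmt 4: x := x + y  -- replace 0 occurrence(s) of x with (x + y)
  => y <= 18
stmt 3: y := x - x  -- replace 1 occurrence(s) of y with (x - x)
  => ( x - x ) <= 18
stmt 2: x := z * y  -- replace 2 occurrence(s) of x with (z * y)
  => ( ( z * y ) - ( z * y ) ) <= 18
stmt 1: y := y + y  -- replace 2 occurrence(s) of y with (y + y)
  => ( ( z * ( y + y ) ) - ( z * ( y + y ) ) ) <= 18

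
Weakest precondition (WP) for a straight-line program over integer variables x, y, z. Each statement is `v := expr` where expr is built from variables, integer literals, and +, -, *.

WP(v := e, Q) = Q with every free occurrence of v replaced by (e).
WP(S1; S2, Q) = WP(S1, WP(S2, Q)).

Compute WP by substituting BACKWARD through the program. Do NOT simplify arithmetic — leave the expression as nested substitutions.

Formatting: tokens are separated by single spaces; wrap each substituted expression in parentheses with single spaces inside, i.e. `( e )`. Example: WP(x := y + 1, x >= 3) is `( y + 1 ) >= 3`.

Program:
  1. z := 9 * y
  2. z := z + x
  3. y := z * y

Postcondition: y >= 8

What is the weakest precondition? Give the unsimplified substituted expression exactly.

Answer: ( ( ( 9 * y ) + x ) * y ) >= 8

Derivation:
post: y >= 8
stmt 3: y := z * y  -- replace 1 occurrence(s) of y with (z * y)
  => ( z * y ) >= 8
stmt 2: z := z + x  -- replace 1 occurrence(s) of z with (z + x)
  => ( ( z + x ) * y ) >= 8
stmt 1: z := 9 * y  -- replace 1 occurrence(s) of z with (9 * y)
  => ( ( ( 9 * y ) + x ) * y ) >= 8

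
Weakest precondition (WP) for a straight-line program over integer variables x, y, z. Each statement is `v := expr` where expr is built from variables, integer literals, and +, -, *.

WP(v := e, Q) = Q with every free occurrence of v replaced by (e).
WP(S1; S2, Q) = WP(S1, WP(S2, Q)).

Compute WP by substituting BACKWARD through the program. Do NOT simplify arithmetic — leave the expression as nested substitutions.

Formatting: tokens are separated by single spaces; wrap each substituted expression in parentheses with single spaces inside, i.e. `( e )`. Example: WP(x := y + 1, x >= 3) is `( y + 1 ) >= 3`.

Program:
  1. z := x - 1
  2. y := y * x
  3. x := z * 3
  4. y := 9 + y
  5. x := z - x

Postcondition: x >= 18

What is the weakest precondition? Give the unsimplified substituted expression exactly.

post: x >= 18
stmt 5: x := z - x  -- replace 1 occurrence(s) of x with (z - x)
  => ( z - x ) >= 18
stmt 4: y := 9 + y  -- replace 0 occurrence(s) of y with (9 + y)
  => ( z - x ) >= 18
stmt 3: x := z * 3  -- replace 1 occurrence(s) of x with (z * 3)
  => ( z - ( z * 3 ) ) >= 18
stmt 2: y := y * x  -- replace 0 occurrence(s) of y with (y * x)
  => ( z - ( z * 3 ) ) >= 18
stmt 1: z := x - 1  -- replace 2 occurrence(s) of z with (x - 1)
  => ( ( x - 1 ) - ( ( x - 1 ) * 3 ) ) >= 18

Answer: ( ( x - 1 ) - ( ( x - 1 ) * 3 ) ) >= 18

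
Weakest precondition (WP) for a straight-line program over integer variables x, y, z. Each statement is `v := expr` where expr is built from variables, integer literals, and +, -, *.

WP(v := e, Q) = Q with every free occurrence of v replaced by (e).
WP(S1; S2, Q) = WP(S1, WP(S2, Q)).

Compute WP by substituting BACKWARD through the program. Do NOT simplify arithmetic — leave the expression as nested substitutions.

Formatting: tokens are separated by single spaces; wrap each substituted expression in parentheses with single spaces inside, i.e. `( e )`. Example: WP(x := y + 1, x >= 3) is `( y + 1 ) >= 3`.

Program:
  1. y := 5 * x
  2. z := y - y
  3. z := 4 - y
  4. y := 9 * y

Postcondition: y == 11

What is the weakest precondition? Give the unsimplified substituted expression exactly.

Answer: ( 9 * ( 5 * x ) ) == 11

Derivation:
post: y == 11
stmt 4: y := 9 * y  -- replace 1 occurrence(s) of y with (9 * y)
  => ( 9 * y ) == 11
stmt 3: z := 4 - y  -- replace 0 occurrence(s) of z with (4 - y)
  => ( 9 * y ) == 11
stmt 2: z := y - y  -- replace 0 occurrence(s) of z with (y - y)
  => ( 9 * y ) == 11
stmt 1: y := 5 * x  -- replace 1 occurrence(s) of y with (5 * x)
  => ( 9 * ( 5 * x ) ) == 11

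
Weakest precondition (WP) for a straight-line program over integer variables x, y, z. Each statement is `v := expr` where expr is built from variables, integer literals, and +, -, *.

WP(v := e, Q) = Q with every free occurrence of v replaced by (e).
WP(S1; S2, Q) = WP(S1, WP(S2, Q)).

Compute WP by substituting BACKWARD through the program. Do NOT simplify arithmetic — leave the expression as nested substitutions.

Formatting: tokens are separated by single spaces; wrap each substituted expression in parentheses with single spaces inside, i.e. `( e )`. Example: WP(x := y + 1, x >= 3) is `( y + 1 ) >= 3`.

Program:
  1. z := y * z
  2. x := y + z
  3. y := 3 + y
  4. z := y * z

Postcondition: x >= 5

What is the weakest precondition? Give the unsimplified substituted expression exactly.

post: x >= 5
stmt 4: z := y * z  -- replace 0 occurrence(s) of z with (y * z)
  => x >= 5
stmt 3: y := 3 + y  -- replace 0 occurrence(s) of y with (3 + y)
  => x >= 5
stmt 2: x := y + z  -- replace 1 occurrence(s) of x with (y + z)
  => ( y + z ) >= 5
stmt 1: z := y * z  -- replace 1 occurrence(s) of z with (y * z)
  => ( y + ( y * z ) ) >= 5

Answer: ( y + ( y * z ) ) >= 5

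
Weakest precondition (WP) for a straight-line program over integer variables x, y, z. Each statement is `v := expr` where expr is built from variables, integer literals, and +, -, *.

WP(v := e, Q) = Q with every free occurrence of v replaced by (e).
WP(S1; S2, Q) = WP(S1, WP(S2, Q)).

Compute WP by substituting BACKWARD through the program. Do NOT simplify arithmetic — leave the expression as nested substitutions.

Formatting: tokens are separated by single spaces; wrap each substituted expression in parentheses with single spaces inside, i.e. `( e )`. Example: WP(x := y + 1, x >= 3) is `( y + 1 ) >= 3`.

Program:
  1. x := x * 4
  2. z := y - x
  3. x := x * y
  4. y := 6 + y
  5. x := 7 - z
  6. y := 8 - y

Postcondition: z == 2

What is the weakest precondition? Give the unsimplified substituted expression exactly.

Answer: ( y - ( x * 4 ) ) == 2

Derivation:
post: z == 2
stmt 6: y := 8 - y  -- replace 0 occurrence(s) of y with (8 - y)
  => z == 2
stmt 5: x := 7 - z  -- replace 0 occurrence(s) of x with (7 - z)
  => z == 2
stmt 4: y := 6 + y  -- replace 0 occurrence(s) of y with (6 + y)
  => z == 2
stmt 3: x := x * y  -- replace 0 occurrence(s) of x with (x * y)
  => z == 2
stmt 2: z := y - x  -- replace 1 occurrence(s) of z with (y - x)
  => ( y - x ) == 2
stmt 1: x := x * 4  -- replace 1 occurrence(s) of x with (x * 4)
  => ( y - ( x * 4 ) ) == 2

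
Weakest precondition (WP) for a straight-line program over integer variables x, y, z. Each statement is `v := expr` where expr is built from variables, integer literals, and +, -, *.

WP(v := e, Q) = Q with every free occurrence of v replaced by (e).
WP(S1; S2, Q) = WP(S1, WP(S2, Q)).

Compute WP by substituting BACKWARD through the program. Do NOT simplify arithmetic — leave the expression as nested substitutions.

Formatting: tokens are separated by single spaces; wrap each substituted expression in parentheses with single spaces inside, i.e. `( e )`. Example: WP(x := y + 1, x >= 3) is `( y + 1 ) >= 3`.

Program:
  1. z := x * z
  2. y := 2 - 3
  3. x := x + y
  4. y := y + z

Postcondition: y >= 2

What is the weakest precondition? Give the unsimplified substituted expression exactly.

Answer: ( ( 2 - 3 ) + ( x * z ) ) >= 2

Derivation:
post: y >= 2
stmt 4: y := y + z  -- replace 1 occurrence(s) of y with (y + z)
  => ( y + z ) >= 2
stmt 3: x := x + y  -- replace 0 occurrence(s) of x with (x + y)
  => ( y + z ) >= 2
stmt 2: y := 2 - 3  -- replace 1 occurrence(s) of y with (2 - 3)
  => ( ( 2 - 3 ) + z ) >= 2
stmt 1: z := x * z  -- replace 1 occurrence(s) of z with (x * z)
  => ( ( 2 - 3 ) + ( x * z ) ) >= 2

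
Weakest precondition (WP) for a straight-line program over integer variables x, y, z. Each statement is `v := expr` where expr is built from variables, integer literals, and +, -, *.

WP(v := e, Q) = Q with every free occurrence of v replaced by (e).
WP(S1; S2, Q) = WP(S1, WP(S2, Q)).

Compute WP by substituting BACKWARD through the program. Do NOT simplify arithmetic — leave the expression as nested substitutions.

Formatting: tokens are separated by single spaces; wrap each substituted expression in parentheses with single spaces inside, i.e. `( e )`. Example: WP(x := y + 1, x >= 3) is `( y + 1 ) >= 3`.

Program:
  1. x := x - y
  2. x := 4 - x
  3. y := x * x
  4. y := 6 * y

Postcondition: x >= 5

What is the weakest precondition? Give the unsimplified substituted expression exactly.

post: x >= 5
stmt 4: y := 6 * y  -- replace 0 occurrence(s) of y with (6 * y)
  => x >= 5
stmt 3: y := x * x  -- replace 0 occurrence(s) of y with (x * x)
  => x >= 5
stmt 2: x := 4 - x  -- replace 1 occurrence(s) of x with (4 - x)
  => ( 4 - x ) >= 5
stmt 1: x := x - y  -- replace 1 occurrence(s) of x with (x - y)
  => ( 4 - ( x - y ) ) >= 5

Answer: ( 4 - ( x - y ) ) >= 5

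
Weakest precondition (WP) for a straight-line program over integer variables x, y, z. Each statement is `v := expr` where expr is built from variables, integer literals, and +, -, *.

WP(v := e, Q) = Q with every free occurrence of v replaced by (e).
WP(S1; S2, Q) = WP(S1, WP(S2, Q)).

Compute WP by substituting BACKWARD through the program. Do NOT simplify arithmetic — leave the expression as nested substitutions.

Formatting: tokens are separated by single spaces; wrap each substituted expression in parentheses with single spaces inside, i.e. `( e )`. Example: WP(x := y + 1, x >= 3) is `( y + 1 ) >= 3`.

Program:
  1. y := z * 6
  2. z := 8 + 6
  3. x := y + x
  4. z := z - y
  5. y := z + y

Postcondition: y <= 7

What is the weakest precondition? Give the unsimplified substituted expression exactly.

post: y <= 7
stmt 5: y := z + y  -- replace 1 occurrence(s) of y with (z + y)
  => ( z + y ) <= 7
stmt 4: z := z - y  -- replace 1 occurrence(s) of z with (z - y)
  => ( ( z - y ) + y ) <= 7
stmt 3: x := y + x  -- replace 0 occurrence(s) of x with (y + x)
  => ( ( z - y ) + y ) <= 7
stmt 2: z := 8 + 6  -- replace 1 occurrence(s) of z with (8 + 6)
  => ( ( ( 8 + 6 ) - y ) + y ) <= 7
stmt 1: y := z * 6  -- replace 2 occurrence(s) of y with (z * 6)
  => ( ( ( 8 + 6 ) - ( z * 6 ) ) + ( z * 6 ) ) <= 7

Answer: ( ( ( 8 + 6 ) - ( z * 6 ) ) + ( z * 6 ) ) <= 7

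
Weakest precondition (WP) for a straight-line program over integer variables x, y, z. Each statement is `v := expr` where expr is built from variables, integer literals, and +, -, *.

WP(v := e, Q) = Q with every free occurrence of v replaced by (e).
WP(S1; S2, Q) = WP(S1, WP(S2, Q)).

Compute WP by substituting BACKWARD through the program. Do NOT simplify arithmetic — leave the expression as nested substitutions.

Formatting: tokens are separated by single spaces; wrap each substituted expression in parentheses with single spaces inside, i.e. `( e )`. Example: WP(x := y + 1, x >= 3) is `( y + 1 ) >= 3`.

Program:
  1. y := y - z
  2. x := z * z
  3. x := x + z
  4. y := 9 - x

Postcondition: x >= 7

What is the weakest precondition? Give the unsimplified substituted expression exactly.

Answer: ( ( z * z ) + z ) >= 7

Derivation:
post: x >= 7
stmt 4: y := 9 - x  -- replace 0 occurrence(s) of y with (9 - x)
  => x >= 7
stmt 3: x := x + z  -- replace 1 occurrence(s) of x with (x + z)
  => ( x + z ) >= 7
stmt 2: x := z * z  -- replace 1 occurrence(s) of x with (z * z)
  => ( ( z * z ) + z ) >= 7
stmt 1: y := y - z  -- replace 0 occurrence(s) of y with (y - z)
  => ( ( z * z ) + z ) >= 7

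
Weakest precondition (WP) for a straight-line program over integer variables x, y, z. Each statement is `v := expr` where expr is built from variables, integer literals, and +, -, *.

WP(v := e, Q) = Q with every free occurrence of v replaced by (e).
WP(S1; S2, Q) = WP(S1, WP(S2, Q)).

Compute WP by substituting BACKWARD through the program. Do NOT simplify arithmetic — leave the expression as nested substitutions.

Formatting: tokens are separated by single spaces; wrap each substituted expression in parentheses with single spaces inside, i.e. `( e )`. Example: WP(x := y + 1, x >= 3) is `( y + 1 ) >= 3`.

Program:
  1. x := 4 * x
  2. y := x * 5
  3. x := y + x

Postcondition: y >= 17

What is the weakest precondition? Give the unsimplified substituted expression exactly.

Answer: ( ( 4 * x ) * 5 ) >= 17

Derivation:
post: y >= 17
stmt 3: x := y + x  -- replace 0 occurrence(s) of x with (y + x)
  => y >= 17
stmt 2: y := x * 5  -- replace 1 occurrence(s) of y with (x * 5)
  => ( x * 5 ) >= 17
stmt 1: x := 4 * x  -- replace 1 occurrence(s) of x with (4 * x)
  => ( ( 4 * x ) * 5 ) >= 17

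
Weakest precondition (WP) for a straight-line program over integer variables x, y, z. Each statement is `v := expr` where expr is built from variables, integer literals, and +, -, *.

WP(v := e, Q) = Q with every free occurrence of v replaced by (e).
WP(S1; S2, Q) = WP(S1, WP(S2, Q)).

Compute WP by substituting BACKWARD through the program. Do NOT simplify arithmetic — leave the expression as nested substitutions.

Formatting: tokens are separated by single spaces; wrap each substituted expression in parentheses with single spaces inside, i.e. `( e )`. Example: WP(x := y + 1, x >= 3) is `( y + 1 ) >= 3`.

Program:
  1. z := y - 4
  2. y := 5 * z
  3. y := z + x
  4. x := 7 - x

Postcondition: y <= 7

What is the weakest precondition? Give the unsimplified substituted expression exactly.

post: y <= 7
stmt 4: x := 7 - x  -- replace 0 occurrence(s) of x with (7 - x)
  => y <= 7
stmt 3: y := z + x  -- replace 1 occurrence(s) of y with (z + x)
  => ( z + x ) <= 7
stmt 2: y := 5 * z  -- replace 0 occurrence(s) of y with (5 * z)
  => ( z + x ) <= 7
stmt 1: z := y - 4  -- replace 1 occurrence(s) of z with (y - 4)
  => ( ( y - 4 ) + x ) <= 7

Answer: ( ( y - 4 ) + x ) <= 7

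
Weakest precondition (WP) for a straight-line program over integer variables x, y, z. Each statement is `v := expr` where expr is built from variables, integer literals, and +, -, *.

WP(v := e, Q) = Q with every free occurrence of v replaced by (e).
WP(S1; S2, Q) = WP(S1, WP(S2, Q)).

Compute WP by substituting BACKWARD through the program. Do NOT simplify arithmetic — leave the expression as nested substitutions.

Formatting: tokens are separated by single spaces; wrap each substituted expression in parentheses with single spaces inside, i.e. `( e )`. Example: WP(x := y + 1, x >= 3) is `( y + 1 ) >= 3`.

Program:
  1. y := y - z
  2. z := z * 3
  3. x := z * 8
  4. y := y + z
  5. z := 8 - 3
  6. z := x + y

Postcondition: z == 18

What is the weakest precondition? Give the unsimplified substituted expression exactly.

post: z == 18
stmt 6: z := x + y  -- replace 1 occurrence(s) of z with (x + y)
  => ( x + y ) == 18
stmt 5: z := 8 - 3  -- replace 0 occurrence(s) of z with (8 - 3)
  => ( x + y ) == 18
stmt 4: y := y + z  -- replace 1 occurrence(s) of y with (y + z)
  => ( x + ( y + z ) ) == 18
stmt 3: x := z * 8  -- replace 1 occurrence(s) of x with (z * 8)
  => ( ( z * 8 ) + ( y + z ) ) == 18
stmt 2: z := z * 3  -- replace 2 occurrence(s) of z with (z * 3)
  => ( ( ( z * 3 ) * 8 ) + ( y + ( z * 3 ) ) ) == 18
stmt 1: y := y - z  -- replace 1 occurrence(s) of y with (y - z)
  => ( ( ( z * 3 ) * 8 ) + ( ( y - z ) + ( z * 3 ) ) ) == 18

Answer: ( ( ( z * 3 ) * 8 ) + ( ( y - z ) + ( z * 3 ) ) ) == 18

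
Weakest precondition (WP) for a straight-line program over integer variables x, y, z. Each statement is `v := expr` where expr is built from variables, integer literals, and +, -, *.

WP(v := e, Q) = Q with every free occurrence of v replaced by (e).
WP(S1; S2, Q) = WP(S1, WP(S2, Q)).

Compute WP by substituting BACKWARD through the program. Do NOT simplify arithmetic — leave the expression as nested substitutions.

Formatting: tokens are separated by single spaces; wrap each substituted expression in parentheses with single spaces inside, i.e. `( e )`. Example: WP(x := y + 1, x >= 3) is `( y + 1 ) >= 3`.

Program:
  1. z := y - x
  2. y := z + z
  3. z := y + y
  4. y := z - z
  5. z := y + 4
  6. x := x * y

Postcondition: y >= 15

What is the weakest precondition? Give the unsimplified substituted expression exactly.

Answer: ( ( ( ( y - x ) + ( y - x ) ) + ( ( y - x ) + ( y - x ) ) ) - ( ( ( y - x ) + ( y - x ) ) + ( ( y - x ) + ( y - x ) ) ) ) >= 15

Derivation:
post: y >= 15
stmt 6: x := x * y  -- replace 0 occurrence(s) of x with (x * y)
  => y >= 15
stmt 5: z := y + 4  -- replace 0 occurrence(s) of z with (y + 4)
  => y >= 15
stmt 4: y := z - z  -- replace 1 occurrence(s) of y with (z - z)
  => ( z - z ) >= 15
stmt 3: z := y + y  -- replace 2 occurrence(s) of z with (y + y)
  => ( ( y + y ) - ( y + y ) ) >= 15
stmt 2: y := z + z  -- replace 4 occurrence(s) of y with (z + z)
  => ( ( ( z + z ) + ( z + z ) ) - ( ( z + z ) + ( z + z ) ) ) >= 15
stmt 1: z := y - x  -- replace 8 occurrence(s) of z with (y - x)
  => ( ( ( ( y - x ) + ( y - x ) ) + ( ( y - x ) + ( y - x ) ) ) - ( ( ( y - x ) + ( y - x ) ) + ( ( y - x ) + ( y - x ) ) ) ) >= 15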